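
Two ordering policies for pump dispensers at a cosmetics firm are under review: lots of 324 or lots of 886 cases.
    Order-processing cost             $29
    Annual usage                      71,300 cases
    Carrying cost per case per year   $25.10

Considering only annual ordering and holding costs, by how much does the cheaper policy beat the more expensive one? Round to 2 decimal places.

$3,005.06

Annual cost at Q: ordering D·S/Q plus holding Q·H/2.
TC(324) = (71,300/324)×29 + (324/2)×25.1 = $10,447.99
TC(886) = (71,300/886)×29 + (886/2)×25.1 = $13,453.05
|ΔTC| = |$10,447.99 − $13,453.05| = $3,005.06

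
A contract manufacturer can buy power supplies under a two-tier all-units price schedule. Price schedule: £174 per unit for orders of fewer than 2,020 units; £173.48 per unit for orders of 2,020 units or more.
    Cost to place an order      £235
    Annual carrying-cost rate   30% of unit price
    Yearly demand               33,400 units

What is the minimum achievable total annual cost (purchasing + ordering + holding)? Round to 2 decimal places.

H₁ = 30%×£174 = £52.2000;  H₂ = 30%×£173.48 = £52.0440
EOQ₁ = √(2×33,400×235/52.2000) = 548.39  (< 2,020, feasible at tier 1)
EOQ₂ = √(2×33,400×235/52.0440) = 549.21  (< 2,020 → use Q = 2,020 at tier-2 price)
TC(tier 1 (EOQ₁), Q≈548.4) = £5,840,225.79
TC(tier 2, Q≈2,020.0) = £5,850,682.08
Minimum at tier 1 (EOQ₁): £5,840,225.79

£5,840,225.79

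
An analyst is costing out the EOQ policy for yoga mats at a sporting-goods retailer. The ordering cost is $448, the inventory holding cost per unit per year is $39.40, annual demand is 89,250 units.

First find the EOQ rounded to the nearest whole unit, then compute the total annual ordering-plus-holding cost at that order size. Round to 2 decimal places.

$56,131.45

Optimal lot size Q* = (2 × 89,250 × $448 / $39.4)^½ ≈ 1,424.66 → Q = 1,425 units
Annual ordering cost = (D/Q)·S = (89,250/1,425) × 448 = $28,058.95
Annual holding cost  = (Q/2)·H = (1,425/2) × 39.4 = $28,072.50
Total = $28,058.95 + $28,072.50 = $56,131.45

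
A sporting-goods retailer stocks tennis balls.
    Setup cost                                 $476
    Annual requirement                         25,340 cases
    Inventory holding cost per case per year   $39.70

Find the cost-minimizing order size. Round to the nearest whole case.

780 cases

Optimal lot size Q* = (2 × 25,340 × $476 / $39.7)^½ ≈ 779.52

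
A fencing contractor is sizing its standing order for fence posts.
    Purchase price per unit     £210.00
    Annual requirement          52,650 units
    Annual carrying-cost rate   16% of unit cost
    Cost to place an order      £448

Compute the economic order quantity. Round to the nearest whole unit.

1,185 units

H = i·C = 0.16 × £210 = £33.6000 per unit-year
Optimal lot size Q* = (2 × 52,650 × £448 / £33.6)^½ ≈ 1,184.91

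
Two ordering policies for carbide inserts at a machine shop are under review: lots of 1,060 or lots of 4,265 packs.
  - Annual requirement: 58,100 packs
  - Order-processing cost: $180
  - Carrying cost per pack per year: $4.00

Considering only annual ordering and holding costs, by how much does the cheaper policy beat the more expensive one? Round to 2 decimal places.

Annual cost at Q: ordering D·S/Q plus holding Q·H/2.
TC(1,060) = (58,100/1,060)×180 + (1,060/2)×4 = $11,986.04
TC(4,265) = (58,100/4,265)×180 + (4,265/2)×4 = $10,982.05
|ΔTC| = |$11,986.04 − $10,982.05| = $1,003.99

$1,003.99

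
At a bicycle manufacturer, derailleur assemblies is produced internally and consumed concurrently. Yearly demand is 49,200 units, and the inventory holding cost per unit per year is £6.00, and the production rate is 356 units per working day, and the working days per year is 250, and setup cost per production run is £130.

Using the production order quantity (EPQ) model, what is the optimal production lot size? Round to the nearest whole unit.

2,183 units

d = 49,200/250 = 196.8000 units/day;  effective holding cost H(1 − d/p) = 6·(1 − 196.8000/356) = 2.68315
Q* = √(2DS / H_eff) = √(2·49,200·130 / 2.68315) ≈ 2,183.47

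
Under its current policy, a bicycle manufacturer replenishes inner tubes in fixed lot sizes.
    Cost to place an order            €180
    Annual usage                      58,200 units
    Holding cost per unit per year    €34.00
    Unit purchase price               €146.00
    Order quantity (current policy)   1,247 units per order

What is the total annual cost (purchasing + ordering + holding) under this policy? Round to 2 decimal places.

Annual ordering cost = (D/Q)·S = (58,200/1,247) × 180 = €8,400.96
Annual holding cost  = (Q/2)·H = (1,247/2) × 34 = €21,199.00
Purchase cost = D·C = 58,200 × 146 = €8,497,200.00
Total = €8,400.96 + €21,199.00 + €8,497,200.00 = €8,526,799.96

€8,526,799.96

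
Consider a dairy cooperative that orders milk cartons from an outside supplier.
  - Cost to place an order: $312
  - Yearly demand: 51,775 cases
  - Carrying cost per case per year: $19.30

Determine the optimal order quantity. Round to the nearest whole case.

EOQ = √(2DS/H) = √(2 × 51,775 × 312 / 19.3)
    = √(1,673,968.91) ≈ 1,293.82

1,294 cases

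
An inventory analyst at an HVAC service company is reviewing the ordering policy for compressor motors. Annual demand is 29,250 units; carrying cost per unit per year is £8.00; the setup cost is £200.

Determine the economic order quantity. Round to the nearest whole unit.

EOQ = √(2DS/H) = √(2 × 29,250 × 200 / 8)
    = √(1,462,500.00) ≈ 1,209.34

1,209 units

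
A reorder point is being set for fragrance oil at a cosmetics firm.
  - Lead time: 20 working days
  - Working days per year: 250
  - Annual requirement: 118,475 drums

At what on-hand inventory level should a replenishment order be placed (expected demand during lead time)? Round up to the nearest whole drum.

9,478 drums

Daily demand d = 118,475 / 250 = 473.900 drums/day
Demand during lead time = 473.900 × 20 = 9,478.00
Reorder point = 9,478.00 → round up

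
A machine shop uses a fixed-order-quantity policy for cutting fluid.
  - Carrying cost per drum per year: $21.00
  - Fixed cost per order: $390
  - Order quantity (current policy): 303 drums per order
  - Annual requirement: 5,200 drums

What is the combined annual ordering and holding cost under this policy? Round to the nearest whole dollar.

$9,875

Ordering: D/Q × S = 5,200/303 × $390 = $6,693.07
Holding:  Q/2 × H = 303/2 × $21 = $3,181.50
Total = $6,693.07 + $3,181.50 = $9,874.57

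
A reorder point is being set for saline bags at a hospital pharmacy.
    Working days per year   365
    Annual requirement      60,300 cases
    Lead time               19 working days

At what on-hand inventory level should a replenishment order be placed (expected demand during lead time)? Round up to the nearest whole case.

3,139 cases

Daily demand d = 60,300 / 365 = 165.205 cases/day
Demand during lead time = 165.205 × 19 = 3,138.90
Reorder point = 3,138.90 → round up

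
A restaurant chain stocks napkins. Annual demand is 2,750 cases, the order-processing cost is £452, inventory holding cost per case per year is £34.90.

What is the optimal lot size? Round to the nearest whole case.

Optimal lot size Q* = (2 × 2,750 × £452 / £34.9)^½ ≈ 266.89

267 cases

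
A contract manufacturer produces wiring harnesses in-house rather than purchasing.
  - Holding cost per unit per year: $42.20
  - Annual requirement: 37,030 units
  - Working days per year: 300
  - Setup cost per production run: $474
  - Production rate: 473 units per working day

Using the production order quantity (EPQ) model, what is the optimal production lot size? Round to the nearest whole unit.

1,061 units

Daily demand d = 37,030/300 = 123.433; p = 473; 1 − d/p = 0.73904
EPQ = √(2DS / (H(1 − d/p)))
    = √(2 × 37,030 × 474 / (42.2 × 0.73904)) ≈ 1,060.94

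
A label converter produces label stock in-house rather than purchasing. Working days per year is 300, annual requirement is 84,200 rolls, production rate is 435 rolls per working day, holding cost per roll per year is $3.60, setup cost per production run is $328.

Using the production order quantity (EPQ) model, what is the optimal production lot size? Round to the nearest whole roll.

6,576 rolls

d = 84,200/300 = 280.6667 rolls/day;  effective holding cost H(1 − d/p) = 3.6·(1 − 280.6667/435) = 1.27724
Q* = √(2DS / H_eff) = √(2·84,200·328 / 1.27724) ≈ 6,576.15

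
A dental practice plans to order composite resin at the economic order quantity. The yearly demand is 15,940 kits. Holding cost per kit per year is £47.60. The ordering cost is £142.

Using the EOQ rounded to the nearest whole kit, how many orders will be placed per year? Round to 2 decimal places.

51.75 orders per year

2DS/H = 2·15,940·142/47.6 = 95,104.20
EOQ = √95,104.20 ≈ 308.39 → Q = 308
Orders per year = D/Q = 15,940 / 308 = 51.753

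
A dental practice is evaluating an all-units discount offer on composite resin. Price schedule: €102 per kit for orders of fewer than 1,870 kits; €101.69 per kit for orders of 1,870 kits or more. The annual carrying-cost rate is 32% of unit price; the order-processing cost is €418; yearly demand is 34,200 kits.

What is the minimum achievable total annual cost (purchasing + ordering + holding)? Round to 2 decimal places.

H₁ = 32%×€102 = €32.6400;  H₂ = 32%×€101.69 = €32.5408
EOQ₁ = √(2×34,200×418/32.6400) = 935.93  (< 1,870, feasible at tier 1)
EOQ₂ = √(2×34,200×418/32.5408) = 937.35  (< 1,870 → use Q = 1,870 at tier-2 price)
TC(tier 1 (EOQ₁), Q≈935.9) = €3,518,948.60
TC(tier 2, Q≈1,870.0) = €3,515,868.35
Minimum at tier 2: €3,515,868.35

€3,515,868.35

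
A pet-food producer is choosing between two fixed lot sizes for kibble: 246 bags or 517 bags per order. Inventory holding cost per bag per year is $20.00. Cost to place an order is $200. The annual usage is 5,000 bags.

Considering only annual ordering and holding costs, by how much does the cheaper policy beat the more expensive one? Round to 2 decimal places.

$579.20

For each Q, cost = (D/Q)·S + (Q/2)·H.
TC(246) = (5,000/246)×200 + (246/2)×20 = $6,525.04
TC(517) = (5,000/517)×200 + (517/2)×20 = $7,104.24
Cheaper: Q = 246.  Difference = $579.20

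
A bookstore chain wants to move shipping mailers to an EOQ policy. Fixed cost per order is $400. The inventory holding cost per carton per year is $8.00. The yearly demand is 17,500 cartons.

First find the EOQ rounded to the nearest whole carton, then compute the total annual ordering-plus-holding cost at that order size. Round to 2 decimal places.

$10,583.01

Optimal lot size Q* = (2 × 17,500 × $400 / $8)^½ ≈ 1,322.88 → Q = 1,323 cartons
Orders/yr = 17,500/1,323 = 13.228; ordering cost = 13.228 × $400 = $5,291.01
Average inventory = 1,323/2 = 661.5; holding cost = 661.5 × $8 = $5,292.00
Total = $5,291.01 + $5,292.00 = $10,583.01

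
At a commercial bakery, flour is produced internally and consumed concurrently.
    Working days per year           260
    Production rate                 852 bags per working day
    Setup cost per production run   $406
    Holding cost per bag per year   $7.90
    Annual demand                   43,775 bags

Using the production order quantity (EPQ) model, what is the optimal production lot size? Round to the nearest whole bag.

2,368 bags

d = 43,775/260 = 168.3654 bags/day;  effective holding cost H(1 − d/p) = 7.9·(1 − 168.3654/852) = 6.33887
Q* = √(2DS / H_eff) = √(2·43,775·406 / 6.33887) ≈ 2,368.02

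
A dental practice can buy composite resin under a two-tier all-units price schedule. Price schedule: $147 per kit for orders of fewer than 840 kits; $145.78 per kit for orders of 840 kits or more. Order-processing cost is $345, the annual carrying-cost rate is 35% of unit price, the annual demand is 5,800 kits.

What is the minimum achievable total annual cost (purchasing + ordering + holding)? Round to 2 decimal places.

H₁ = 35%×$147 = $51.4500;  H₂ = 35%×$145.78 = $51.0230
EOQ₁ = √(2×5,800×345/51.4500) = 278.90  (< 840, feasible at tier 1)
EOQ₂ = √(2×5,800×345/51.0230) = 280.06  (< 840 → use Q = 840 at tier-2 price)
TC(tier 1 (EOQ₁), Q≈278.9) = $866,949.32
TC(tier 2, Q≈840.0) = $869,335.80
Minimum at tier 1 (EOQ₁): $866,949.32

$866,949.32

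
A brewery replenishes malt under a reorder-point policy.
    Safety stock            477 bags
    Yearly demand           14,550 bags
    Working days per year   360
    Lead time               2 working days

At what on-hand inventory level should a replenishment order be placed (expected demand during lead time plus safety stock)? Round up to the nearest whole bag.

558 bags

Daily demand d = 14,550 / 360 = 40.417 bags/day
Demand during lead time = 40.417 × 2 = 80.83
Reorder point = 80.83 + 477 = 557.83 → round up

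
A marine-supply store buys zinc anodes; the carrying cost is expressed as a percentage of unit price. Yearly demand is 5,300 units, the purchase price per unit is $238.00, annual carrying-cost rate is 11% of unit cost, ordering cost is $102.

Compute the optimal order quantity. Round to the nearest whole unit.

203 units

H = i·C = 0.11 × $238 = $26.1800 per unit-year
Q* = √(2·D·S / H) = √(2·5,300·102 / 26.18) = √41,298.7 ≈ 203.22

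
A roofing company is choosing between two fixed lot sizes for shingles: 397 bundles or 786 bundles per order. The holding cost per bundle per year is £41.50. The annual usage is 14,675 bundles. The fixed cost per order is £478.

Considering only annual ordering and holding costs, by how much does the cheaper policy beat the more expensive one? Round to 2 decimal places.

£672.90

Annual cost at Q: ordering D·S/Q plus holding Q·H/2.
TC(397) = (14,675/397)×478 + (397/2)×41.5 = £25,906.89
TC(786) = (14,675/786)×478 + (786/2)×41.5 = £25,233.99
|ΔTC| = |£25,906.89 − £25,233.99| = £672.90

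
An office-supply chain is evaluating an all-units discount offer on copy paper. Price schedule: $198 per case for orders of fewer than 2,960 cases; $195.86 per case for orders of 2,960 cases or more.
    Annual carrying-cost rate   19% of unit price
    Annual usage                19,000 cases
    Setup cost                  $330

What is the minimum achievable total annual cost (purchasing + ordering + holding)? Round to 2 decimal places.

$3,778,534.08

H₁ = 19%×$198 = $37.6200;  H₂ = 19%×$195.86 = $37.2134
EOQ₁ = √(2×19,000×330/37.6200) = 577.35  (< 2,960, feasible at tier 1)
EOQ₂ = √(2×19,000×330/37.2134) = 580.50  (< 2,960 → use Q = 2,960 at tier-2 price)
TC(tier 1 (EOQ₁), Q≈577.4) = $3,783,719.92
TC(tier 2, Q≈2,960.0) = $3,778,534.08
Minimum at tier 2: $3,778,534.08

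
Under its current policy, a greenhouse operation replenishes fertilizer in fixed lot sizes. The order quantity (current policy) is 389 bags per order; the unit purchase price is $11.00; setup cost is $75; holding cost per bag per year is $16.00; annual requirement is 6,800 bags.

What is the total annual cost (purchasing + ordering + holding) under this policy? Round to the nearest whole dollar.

$79,223

Ordering: D/Q × S = 6,800/389 × $75 = $1,311.05
Holding:  Q/2 × H = 389/2 × $16 = $3,112.00
Purchase cost = D·C = 6,800 × 11 = $74,800.00
Total = $1,311.05 + $3,112.00 + $74,800.00 = $79,223.05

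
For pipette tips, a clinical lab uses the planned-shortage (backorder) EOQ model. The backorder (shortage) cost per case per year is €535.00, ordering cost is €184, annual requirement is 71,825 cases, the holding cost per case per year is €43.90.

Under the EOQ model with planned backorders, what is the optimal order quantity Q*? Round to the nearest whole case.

Basic EOQ = √(2·71,825·184/43.9) = 775.942
Backorder adjustment √((H+b)/b) = √((43.9+535)/535) = 1.0402
Q* = 775.942 × 1.0402 ≈ 807.15

807 cases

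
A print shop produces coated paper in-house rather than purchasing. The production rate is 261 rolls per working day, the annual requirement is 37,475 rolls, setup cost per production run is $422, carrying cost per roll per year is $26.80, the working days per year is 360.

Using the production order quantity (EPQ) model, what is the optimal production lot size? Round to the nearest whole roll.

1,401 rolls

d = 37,475/360 = 104.0972 rolls/day;  effective holding cost H(1 − d/p) = 26.8·(1 − 104.0972/261) = 16.11109
Q* = √(2DS / H_eff) = √(2·37,475·422 / 16.11109) ≈ 1,401.13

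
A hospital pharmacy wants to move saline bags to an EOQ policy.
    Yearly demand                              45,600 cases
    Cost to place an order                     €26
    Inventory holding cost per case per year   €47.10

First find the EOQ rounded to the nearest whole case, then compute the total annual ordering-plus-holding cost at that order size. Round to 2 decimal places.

Optimal lot size Q* = (2 × 45,600 × €26 / €47.1)^½ ≈ 224.37 → Q = 224 cases
Annual ordering cost = (D/Q)·S = (45,600/224) × 26 = €5,292.86
Annual holding cost  = (Q/2)·H = (224/2) × 47.1 = €5,275.20
Total = €5,292.86 + €5,275.20 = €10,568.06

€10,568.06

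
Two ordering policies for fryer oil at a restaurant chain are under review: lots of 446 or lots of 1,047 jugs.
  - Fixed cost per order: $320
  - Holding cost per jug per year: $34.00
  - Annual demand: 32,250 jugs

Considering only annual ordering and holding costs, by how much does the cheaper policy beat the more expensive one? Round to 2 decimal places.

For each Q, cost = (D/Q)·S + (Q/2)·H.
TC(446) = (32,250/446)×320 + (446/2)×34 = $30,721.01
TC(1,047) = (32,250/1,047)×320 + (1,047/2)×34 = $27,655.73
|ΔTC| = |$30,721.01 − $27,655.73| = $3,065.28

$3,065.28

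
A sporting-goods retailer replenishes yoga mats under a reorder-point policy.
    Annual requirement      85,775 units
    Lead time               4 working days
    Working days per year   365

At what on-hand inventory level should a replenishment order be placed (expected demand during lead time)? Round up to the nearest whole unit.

Daily demand d = 85,775 / 365 = 235.000 units/day
Demand during lead time = 235.000 × 4 = 940.00
Reorder point = 940.00 → round up

940 units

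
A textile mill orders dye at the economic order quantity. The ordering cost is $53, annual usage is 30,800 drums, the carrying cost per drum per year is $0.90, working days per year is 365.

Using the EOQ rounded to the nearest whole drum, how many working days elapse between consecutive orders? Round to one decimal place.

Optimal lot size Q* = (2 × 30,800 × $53 / $0.9)^½ ≈ 1,904.61 → Q = 1,905 drums
Cycle time = (working days × Q)/D = (365 × 1,905) / 30,800 = 22.575 days

22.6 days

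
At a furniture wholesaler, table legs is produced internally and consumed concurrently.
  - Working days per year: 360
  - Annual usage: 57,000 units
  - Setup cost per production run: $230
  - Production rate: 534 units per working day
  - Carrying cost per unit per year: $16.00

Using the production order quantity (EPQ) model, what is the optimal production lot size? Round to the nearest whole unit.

Daily demand d = 57,000/360 = 158.333; p = 534; 1 − d/p = 0.70350
EPQ = √(2DS / (H(1 − d/p)))
    = √(2 × 57,000 × 230 / (16 × 0.70350)) ≈ 1,526.25

1,526 units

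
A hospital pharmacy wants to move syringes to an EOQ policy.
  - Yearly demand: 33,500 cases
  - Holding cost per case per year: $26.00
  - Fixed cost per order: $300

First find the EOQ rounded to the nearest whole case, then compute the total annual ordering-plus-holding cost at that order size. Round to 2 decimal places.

$22,860.45

Optimal lot size Q* = (2 × 33,500 × $300 / $26)^½ ≈ 879.25 → Q = 879 cases
Orders/yr = 33,500/879 = 38.111; ordering cost = 38.111 × $300 = $11,433.45
Average inventory = 879/2 = 439.5; holding cost = 439.5 × $26 = $11,427.00
Total = $11,433.45 + $11,427.00 = $22,860.45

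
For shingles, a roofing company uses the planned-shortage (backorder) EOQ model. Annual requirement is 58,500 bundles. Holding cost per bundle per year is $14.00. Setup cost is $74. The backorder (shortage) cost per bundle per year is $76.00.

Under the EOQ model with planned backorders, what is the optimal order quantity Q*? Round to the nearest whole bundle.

Basic EOQ = √(2·58,500·74/14) = 786.402
Backorder adjustment √((H+b)/b) = √((14+76)/76) = 1.0882
Q* = 786.402 × 1.0882 ≈ 855.77

856 bundles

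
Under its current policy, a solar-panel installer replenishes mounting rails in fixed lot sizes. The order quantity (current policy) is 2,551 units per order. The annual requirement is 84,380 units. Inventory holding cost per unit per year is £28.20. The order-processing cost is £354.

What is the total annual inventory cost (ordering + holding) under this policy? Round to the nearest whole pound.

£47,678

Annual ordering cost = (D/Q)·S = (84,380/2,551) × 354 = £11,709.34
Annual holding cost  = (Q/2)·H = (2,551/2) × 28.2 = £35,969.10
Total = £11,709.34 + £35,969.10 = £47,678.44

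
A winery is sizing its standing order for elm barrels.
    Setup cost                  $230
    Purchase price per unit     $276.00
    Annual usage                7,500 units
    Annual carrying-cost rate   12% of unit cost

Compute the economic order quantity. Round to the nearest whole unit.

323 units

Holding cost per unit per year: H = 12% × $276 = $33.1200
Optimal lot size Q* = (2 × 7,500 × $230 / $33.12)^½ ≈ 322.75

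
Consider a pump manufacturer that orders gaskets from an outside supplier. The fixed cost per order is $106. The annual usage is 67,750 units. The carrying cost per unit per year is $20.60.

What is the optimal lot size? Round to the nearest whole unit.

835 units

Optimal lot size Q* = (2 × 67,750 × $106 / $20.6)^½ ≈ 835.00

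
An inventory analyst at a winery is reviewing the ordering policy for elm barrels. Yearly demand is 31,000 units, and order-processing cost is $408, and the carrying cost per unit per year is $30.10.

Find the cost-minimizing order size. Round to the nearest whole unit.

2DS/H = 2·31,000·408/30.1 = 840,398.67
EOQ = √840,398.67 ≈ 916.73

917 units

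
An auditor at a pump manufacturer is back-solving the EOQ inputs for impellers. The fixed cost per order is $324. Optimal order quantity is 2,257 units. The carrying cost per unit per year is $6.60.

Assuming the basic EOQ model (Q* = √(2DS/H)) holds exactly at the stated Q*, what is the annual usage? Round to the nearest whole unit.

51,884 units per year

EOQ relation: Q² = 2DS/H, so rearrange for the unknown.
D = Q²H / (2S) = 2,257² × 6.6 / (2 × 324) = 51,883.83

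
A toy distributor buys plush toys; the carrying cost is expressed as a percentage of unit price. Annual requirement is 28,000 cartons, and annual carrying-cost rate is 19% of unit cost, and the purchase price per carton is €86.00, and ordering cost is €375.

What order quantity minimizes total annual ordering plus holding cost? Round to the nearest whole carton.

1,134 cartons

Holding cost per carton per year: H = 19% × €86 = €16.3400
Q* = √(2·D·S / H) = √(2·28,000·375 / 16.34) = √1,285,189.7 ≈ 1,133.66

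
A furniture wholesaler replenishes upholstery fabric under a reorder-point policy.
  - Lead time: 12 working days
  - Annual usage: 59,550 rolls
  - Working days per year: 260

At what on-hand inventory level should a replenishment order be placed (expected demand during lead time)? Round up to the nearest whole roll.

2,749 rolls

Daily demand d = 59,550 / 260 = 229.038 rolls/day
Demand during lead time = 229.038 × 12 = 2,748.46
Reorder point = 2,748.46 → round up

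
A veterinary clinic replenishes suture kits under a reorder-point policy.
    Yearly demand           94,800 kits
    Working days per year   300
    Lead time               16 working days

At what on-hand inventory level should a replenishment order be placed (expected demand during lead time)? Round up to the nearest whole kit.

Daily demand d = 94,800 / 300 = 316.000 kits/day
Demand during lead time = 316.000 × 16 = 5,056.00
Reorder point = 5,056.00 → round up

5,056 kits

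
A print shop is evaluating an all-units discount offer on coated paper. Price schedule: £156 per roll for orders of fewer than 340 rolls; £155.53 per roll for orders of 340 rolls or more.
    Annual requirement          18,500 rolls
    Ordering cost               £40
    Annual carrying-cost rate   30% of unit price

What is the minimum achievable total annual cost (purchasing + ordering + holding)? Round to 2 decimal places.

£2,887,413.50

H₁ = 30%×£156 = £46.8000;  H₂ = 30%×£155.53 = £46.6590
EOQ₁ = √(2×18,500×40/46.8000) = 177.83  (< 340, feasible at tier 1)
EOQ₂ = √(2×18,500×40/46.6590) = 178.10  (< 340 → use Q = 340 at tier-2 price)
TC(tier 1 (EOQ₁), Q≈177.8) = £2,894,322.50
TC(tier 2, Q≈340.0) = £2,887,413.50
Minimum at tier 2: £2,887,413.50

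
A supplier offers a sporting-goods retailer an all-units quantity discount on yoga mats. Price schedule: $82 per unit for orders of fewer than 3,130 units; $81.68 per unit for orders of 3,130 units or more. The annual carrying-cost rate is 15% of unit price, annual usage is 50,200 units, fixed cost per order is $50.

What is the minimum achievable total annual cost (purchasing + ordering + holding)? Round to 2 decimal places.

H₁ = 15%×$82 = $12.3000;  H₂ = 15%×$81.68 = $12.2520
EOQ₁ = √(2×50,200×50/12.3000) = 638.85  (< 3,130, feasible at tier 1)
EOQ₂ = √(2×50,200×50/12.2520) = 640.10  (< 3,130 → use Q = 3,130 at tier-2 price)
TC(tier 1 (EOQ₁), Q≈638.9) = $4,124,257.86
TC(tier 2, Q≈3,130.0) = $4,120,312.30
Minimum at tier 2: $4,120,312.30

$4,120,312.30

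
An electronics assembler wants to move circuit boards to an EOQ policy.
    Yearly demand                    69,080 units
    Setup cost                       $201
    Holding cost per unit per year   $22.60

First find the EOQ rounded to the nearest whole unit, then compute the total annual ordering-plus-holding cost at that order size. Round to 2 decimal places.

Q* = √(2·D·S / H) = √(2·69,080·201 / 22.6) = √1,228,768.1 ≈ 1,108.50 → Q = 1,108 units
Annual ordering cost = (D/Q)·S = (69,080/1,108) × 201 = $12,531.66
Annual holding cost  = (Q/2)·H = (1,108/2) × 22.6 = $12,520.40
Total = $12,531.66 + $12,520.40 = $25,052.06

$25,052.06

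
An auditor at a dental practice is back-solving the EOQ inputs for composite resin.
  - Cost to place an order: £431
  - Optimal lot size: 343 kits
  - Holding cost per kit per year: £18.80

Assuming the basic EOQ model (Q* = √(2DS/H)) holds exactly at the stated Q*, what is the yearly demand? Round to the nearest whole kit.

EOQ relation: Q² = 2DS/H, so rearrange for the unknown.
D = Q²H / (2S) = 343² × 18.8 / (2 × 431) = 2,565.89

2,566 kits per year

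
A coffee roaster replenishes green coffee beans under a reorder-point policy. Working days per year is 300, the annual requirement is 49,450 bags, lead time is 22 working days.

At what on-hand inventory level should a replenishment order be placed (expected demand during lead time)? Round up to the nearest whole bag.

Daily demand d = 49,450 / 300 = 164.833 bags/day
Demand during lead time = 164.833 × 22 = 3,626.33
Reorder point = 3,626.33 → round up

3,627 bags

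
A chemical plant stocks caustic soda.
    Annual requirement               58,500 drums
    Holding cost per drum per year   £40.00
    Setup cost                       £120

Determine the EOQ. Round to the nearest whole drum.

Optimal lot size Q* = (2 × 58,500 × £120 / £40)^½ ≈ 592.45

592 drums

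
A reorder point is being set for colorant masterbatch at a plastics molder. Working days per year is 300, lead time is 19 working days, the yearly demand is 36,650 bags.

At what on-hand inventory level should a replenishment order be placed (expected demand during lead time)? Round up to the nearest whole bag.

Daily demand d = 36,650 / 300 = 122.167 bags/day
Demand during lead time = 122.167 × 19 = 2,321.17
Reorder point = 2,321.17 → round up

2,322 bags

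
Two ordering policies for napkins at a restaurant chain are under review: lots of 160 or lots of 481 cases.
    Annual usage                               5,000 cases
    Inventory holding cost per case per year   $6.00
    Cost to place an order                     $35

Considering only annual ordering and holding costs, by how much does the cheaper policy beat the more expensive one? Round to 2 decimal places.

For each Q, cost = (D/Q)·S + (Q/2)·H.
TC(160) = (5,000/160)×35 + (160/2)×6 = $1,573.75
TC(481) = (5,000/481)×35 + (481/2)×6 = $1,806.83
|ΔTC| = |$1,573.75 − $1,806.83| = $233.08

$233.08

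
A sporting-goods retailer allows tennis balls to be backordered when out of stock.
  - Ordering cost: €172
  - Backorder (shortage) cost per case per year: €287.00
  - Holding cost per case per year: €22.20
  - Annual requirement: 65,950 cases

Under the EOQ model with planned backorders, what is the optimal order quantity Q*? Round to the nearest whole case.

Q* = √(2DS/H) · √((H + b)/b)
   = √(2 × 65,950 × 172 / 22.2) · √((22.2 + 287) / 287)
   = 1,010.905 × 1.0380 ≈ 1,049.27

1,049 cases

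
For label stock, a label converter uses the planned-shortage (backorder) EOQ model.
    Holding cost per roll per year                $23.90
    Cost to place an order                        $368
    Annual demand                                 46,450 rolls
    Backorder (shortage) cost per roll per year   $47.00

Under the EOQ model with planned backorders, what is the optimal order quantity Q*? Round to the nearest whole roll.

1,469 rolls

Basic EOQ = √(2·46,450·368/23.9) = 1,196.005
Backorder adjustment √((H+b)/b) = √((23.9+47)/47) = 1.2282
Q* = 1,196.005 × 1.2282 ≈ 1,468.95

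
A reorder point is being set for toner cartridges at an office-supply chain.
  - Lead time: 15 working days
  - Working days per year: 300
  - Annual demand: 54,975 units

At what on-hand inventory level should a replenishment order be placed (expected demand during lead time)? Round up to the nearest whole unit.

2,749 units

Daily demand d = 54,975 / 300 = 183.250 units/day
Demand during lead time = 183.250 × 15 = 2,748.75
Reorder point = 2,748.75 → round up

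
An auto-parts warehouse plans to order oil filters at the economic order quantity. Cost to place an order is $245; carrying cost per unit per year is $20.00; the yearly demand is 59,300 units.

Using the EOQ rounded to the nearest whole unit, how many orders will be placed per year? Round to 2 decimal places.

49.21 orders per year

Q* = √(2·D·S / H) = √(2·59,300·245 / 20) = √1,452,850.0 ≈ 1,205.34 → Q = 1,205
Orders per year = D/Q = 59,300 / 1,205 = 49.212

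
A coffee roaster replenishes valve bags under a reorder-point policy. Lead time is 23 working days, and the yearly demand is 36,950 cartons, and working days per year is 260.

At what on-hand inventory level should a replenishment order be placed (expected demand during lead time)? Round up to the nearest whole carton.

3,269 cartons

Daily demand d = 36,950 / 260 = 142.115 cartons/day
Demand during lead time = 142.115 × 23 = 3,268.65
Reorder point = 3,268.65 → round up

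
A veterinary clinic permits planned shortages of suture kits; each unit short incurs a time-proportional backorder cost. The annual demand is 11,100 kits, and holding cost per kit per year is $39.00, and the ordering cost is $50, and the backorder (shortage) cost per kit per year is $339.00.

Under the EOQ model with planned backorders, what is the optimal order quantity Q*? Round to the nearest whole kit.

178 kits

Q* = √(2DS/H) · √((H + b)/b)
   = √(2 × 11,100 × 50 / 39) · √((39 + 339) / 339)
   = 168.705 × 1.0560 ≈ 178.15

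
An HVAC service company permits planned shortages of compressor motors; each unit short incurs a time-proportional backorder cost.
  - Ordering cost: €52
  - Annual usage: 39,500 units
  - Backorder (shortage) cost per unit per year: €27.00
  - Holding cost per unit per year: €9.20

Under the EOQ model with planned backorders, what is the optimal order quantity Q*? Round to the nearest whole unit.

774 units

Basic EOQ = √(2·39,500·52/9.2) = 668.223
Backorder adjustment √((H+b)/b) = √((9.2+27)/27) = 1.1579
Q* = 668.223 × 1.1579 ≈ 773.74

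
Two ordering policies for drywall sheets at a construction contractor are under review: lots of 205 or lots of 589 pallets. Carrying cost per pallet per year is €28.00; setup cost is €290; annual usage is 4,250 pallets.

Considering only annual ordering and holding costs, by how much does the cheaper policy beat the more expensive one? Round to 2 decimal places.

€1,456.33

For each Q, cost = (D/Q)·S + (Q/2)·H.
TC(205) = (4,250/205)×290 + (205/2)×28 = €8,882.20
TC(589) = (4,250/589)×290 + (589/2)×28 = €10,338.53
Cheaper: Q = 205.  Difference = €1,456.33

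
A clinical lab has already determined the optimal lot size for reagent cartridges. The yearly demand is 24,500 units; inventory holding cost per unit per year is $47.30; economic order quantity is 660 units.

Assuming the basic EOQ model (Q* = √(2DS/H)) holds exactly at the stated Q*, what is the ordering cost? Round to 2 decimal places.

$420.49

EOQ relation: Q² = 2DS/H, so rearrange for the unknown.
S = Q²H / (2D) = 660² × 47.3 / (2 × 24,500) = 420.4873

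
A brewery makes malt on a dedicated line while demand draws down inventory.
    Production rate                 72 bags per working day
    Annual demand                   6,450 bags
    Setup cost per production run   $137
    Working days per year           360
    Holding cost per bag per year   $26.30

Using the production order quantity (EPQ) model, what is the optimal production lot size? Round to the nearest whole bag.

299 bags

Daily demand d = 6,450/360 = 17.917; p = 72; 1 − d/p = 0.75116
EPQ = √(2DS / (H(1 − d/p)))
    = √(2 × 6,450 × 137 / (26.3 × 0.75116)) ≈ 299.10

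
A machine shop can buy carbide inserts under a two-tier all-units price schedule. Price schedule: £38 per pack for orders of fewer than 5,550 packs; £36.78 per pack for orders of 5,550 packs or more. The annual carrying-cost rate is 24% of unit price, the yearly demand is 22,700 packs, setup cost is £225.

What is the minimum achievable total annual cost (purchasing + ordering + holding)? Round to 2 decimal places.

£860,321.75

H₁ = 24%×£38 = £9.1200;  H₂ = 24%×£36.78 = £8.8272
EOQ₁ = √(2×22,700×225/9.1200) = 1,058.33  (< 5,550, feasible at tier 1)
EOQ₂ = √(2×22,700×225/8.8272) = 1,075.74  (< 5,550 → use Q = 5,550 at tier-2 price)
TC(tier 1 (EOQ₁), Q≈1,058.3) = £872,251.98
TC(tier 2, Q≈5,550.0) = £860,321.75
Minimum at tier 2: £860,321.75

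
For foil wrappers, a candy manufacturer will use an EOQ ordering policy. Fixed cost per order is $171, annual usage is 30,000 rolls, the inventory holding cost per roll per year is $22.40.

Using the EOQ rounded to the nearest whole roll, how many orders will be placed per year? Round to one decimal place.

Q* = √(2·D·S / H) = √(2·30,000·171 / 22.4) = √458,035.7 ≈ 676.78 → Q = 677
Orders per year = D/Q = 30,000 / 677 = 44.313

44.3 orders per year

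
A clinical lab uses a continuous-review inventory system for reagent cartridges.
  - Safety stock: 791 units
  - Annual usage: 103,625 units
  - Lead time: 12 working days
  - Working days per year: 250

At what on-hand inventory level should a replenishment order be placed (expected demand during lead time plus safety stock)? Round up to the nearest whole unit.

Daily demand d = 103,625 / 250 = 414.500 units/day
Demand during lead time = 414.500 × 12 = 4,974.00
Reorder point = 4,974.00 + 791 = 5,765.00 → round up

5,765 units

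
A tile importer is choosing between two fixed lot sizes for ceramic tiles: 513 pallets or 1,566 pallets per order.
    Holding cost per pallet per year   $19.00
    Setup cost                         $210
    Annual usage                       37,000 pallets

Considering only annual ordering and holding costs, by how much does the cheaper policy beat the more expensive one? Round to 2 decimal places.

$181.01

TC(Q) = (D/Q)S + (Q/2)H
TC(513) = (37,000/513)×210 + (513/2)×19 = $20,019.70
TC(1,566) = (37,000/1,566)×210 + (1,566/2)×19 = $19,838.69
Lots of 1,566 are cheaper by $181.01.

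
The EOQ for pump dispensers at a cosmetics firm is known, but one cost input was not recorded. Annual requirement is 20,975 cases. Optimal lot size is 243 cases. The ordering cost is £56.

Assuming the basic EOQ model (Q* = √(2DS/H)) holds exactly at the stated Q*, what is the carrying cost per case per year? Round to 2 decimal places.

£39.78

EOQ relation: Q² = 2DS/H, so rearrange for the unknown.
H = 2DS / Q² = 2 × 20,975 × 56 / 243² = 39.7839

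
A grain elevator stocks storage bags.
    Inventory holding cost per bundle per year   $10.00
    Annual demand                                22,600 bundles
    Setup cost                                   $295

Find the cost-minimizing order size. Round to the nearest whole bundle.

1,155 bundles

Q* = √(2·D·S / H) = √(2·22,600·295 / 10) = √1,333,400.0 ≈ 1,154.73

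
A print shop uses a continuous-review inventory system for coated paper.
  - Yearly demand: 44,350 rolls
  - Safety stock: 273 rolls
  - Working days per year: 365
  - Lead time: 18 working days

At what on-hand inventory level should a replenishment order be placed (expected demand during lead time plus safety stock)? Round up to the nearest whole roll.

2,461 rolls

Daily demand d = 44,350 / 365 = 121.507 rolls/day
Demand during lead time = 121.507 × 18 = 2,187.12
Reorder point = 2,187.12 + 273 = 2,460.12 → round up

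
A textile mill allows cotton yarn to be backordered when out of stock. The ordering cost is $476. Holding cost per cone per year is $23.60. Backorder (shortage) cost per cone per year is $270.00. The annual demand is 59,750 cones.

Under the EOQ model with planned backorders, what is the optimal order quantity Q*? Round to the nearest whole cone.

Q* = √(2DS/H) · √((H + b)/b)
   = √(2 × 59,750 × 476 / 23.6) · √((23.6 + 270) / 270)
   = 1,552.499 × 1.0428 ≈ 1,618.93

1,619 cones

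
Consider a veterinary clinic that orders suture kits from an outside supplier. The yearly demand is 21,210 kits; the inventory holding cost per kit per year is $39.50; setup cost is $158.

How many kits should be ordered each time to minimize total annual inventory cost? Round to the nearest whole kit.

412 kits

Q* = √(2·D·S / H) = √(2·21,210·158 / 39.5) = √169,680.0 ≈ 411.92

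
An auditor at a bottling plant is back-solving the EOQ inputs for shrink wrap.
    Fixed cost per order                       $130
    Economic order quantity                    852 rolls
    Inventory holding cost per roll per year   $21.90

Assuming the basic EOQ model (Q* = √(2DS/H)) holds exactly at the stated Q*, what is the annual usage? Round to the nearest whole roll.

61,143 rolls per year

EOQ relation: Q² = 2DS/H, so rearrange for the unknown.
D = Q²H / (2S) = 852² × 21.9 / (2 × 130) = 61,143.45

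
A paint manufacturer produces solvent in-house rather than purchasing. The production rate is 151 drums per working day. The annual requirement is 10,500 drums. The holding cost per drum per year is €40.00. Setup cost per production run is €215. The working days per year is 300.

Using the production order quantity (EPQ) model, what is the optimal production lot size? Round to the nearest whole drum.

383 drums

d = 10,500/300 = 35.0000 drums/day;  effective holding cost H(1 − d/p) = 40·(1 − 35.0000/151) = 30.72848
Q* = √(2DS / H_eff) = √(2·10,500·215 / 30.72848) ≈ 383.32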